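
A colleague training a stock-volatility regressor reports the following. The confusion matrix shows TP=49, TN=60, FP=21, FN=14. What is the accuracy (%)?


Accuracy = (TP+TN)/(TP+TN+FP+FN)
= (49+60)/(144)
= 109/144 = 75.69%

75.69%


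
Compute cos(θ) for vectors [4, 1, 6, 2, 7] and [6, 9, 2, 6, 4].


A·B = 4·6 + 1·9 + 6·2 + 2·6 + 7·4 = 85
‖A‖ = √106 = 10.2956, ‖B‖ = √173 = 13.1529
cos = 85/(√106·√173) = 85/√18338 = 0.6277

0.6277


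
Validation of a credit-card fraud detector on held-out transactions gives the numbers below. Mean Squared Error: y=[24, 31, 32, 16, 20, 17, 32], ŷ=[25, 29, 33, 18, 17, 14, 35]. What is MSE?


Squared errors: (24-25)²=1, (31-29)²=4, (32-33)²=1, (16-18)²=4, (20-17)²=9, (17-14)²=9, (32-35)²=9
Sum = 37
MSE = 37/7 = 37/7

37/7


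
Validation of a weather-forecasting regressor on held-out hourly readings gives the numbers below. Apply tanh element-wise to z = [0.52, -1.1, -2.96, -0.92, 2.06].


tanh(0.52) = 0.4777
tanh(-1.1) = -0.8005
tanh(-2.96) = -0.9946
tanh(-0.92) = -0.7259
tanh(2.06) = 0.968
result = [0.4777, -0.8005, -0.9946, -0.7259, 0.968]

[0.4777, -0.8005, -0.9946, -0.7259, 0.968]


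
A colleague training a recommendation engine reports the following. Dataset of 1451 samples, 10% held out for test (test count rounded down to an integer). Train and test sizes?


Test = ⌊1451·10/100⌋ = 145
Train = 1451 - 145 = 1306

Train: 1306, Test: 145


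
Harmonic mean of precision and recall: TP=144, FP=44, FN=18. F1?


Precision = 144/188 = 0.766
Recall = 144/162 = 0.8889
F1 = 2·P·R/(P+R) = 2·TP/(2·TP+FP+FN) = 288/(288+44+18) = 288/350 = 0.8229

0.8229


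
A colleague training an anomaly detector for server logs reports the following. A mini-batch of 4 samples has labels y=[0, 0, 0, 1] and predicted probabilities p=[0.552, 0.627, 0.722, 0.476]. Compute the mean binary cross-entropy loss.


L[0] = -ln(1-0.552) = -ln(0.448) = 0.803
L[1] = -ln(1-0.627) = -ln(0.373) = 0.9862
L[2] = -ln(1-0.722) = -ln(0.278) = 1.2801
L[3] = -ln(0.476) = 0.7423
mean = (0.803 + 0.9862 + 1.2801 + 0.7423)/4 = 0.9529

0.9529


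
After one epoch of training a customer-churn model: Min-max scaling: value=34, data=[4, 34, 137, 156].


min=4, max=156
(34-4)/(156-4) = 30/152 = 0.1974

0.1974


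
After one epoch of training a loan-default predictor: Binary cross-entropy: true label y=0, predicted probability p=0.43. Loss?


BCE = -[y·ln(p) + (1-y)·ln(1-p)]
= -0 - 1·ln(1-0.43)
= -ln(0.57) = 0.5621

0.5621


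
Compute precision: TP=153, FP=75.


Precision = TP/(TP+FP)
= 153/(153+75)
= 153/228 = 67.11%

67.11%


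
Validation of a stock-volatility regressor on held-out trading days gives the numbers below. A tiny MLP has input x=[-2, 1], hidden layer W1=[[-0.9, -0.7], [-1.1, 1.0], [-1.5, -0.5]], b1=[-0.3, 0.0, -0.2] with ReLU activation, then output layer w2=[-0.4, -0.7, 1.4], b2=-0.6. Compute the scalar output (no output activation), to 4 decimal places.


z1[0] = (-0.9)·(-2) + (-0.7)·(1) - 0.3 = 0.8
z1[1] = (-1.1)·(-2) + (1.0)·(1) + 0.0 = 3.2
z1[2] = (-1.5)·(-2) + (-0.5)·(1) - 0.2 = 2.3
h = ReLU(z1) = [0.8, 3.2, 2.3]
output = (-0.4)·(0.8) + (-0.7)·(3.2) + (1.4)·(2.3) - 0.6 = 0.06

0.06


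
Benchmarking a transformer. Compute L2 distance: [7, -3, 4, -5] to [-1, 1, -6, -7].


d = √((7+ 1)² + (-3-1)² + (4+ 6)² + (-5+ 7)²)
  = √(64 + 16 + 100 + 4)
  = √184 = 13.5647

13.5647


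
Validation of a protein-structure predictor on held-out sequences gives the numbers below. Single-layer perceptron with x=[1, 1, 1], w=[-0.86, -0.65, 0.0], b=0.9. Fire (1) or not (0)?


z = (1)·(-0.86) + (1)·(-0.65) + (1)·(0.0) + 0.9
  = -0.61
step(z) = 0 (z<0)

0


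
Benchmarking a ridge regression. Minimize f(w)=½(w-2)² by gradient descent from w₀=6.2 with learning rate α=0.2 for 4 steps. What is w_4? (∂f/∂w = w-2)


step 1: grad = 6.2-2 = 4.2; w = 6.2 - 0.2·(4.2) = 5.36
step 2: grad = 5.36-2 = 3.36; w = 5.36 - 0.2·(3.36) = 4.688
step 3: grad = 4.688-2 = 2.688; w = 4.688 - 0.2·(2.688) = 4.1504
step 4: grad = 4.1504-2 = 2.1504; w = 4.1504 - 0.2·(2.1504) = 3.72032

3.72032


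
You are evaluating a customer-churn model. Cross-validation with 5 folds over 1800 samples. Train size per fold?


Fold size = 1800/5 = 360
Training per fold = 1800 - 360 = 1440

1440


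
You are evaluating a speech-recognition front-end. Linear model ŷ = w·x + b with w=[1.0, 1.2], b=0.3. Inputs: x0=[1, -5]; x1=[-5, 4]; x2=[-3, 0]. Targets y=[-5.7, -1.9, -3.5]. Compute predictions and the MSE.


ŷ0 = (1.0)·(1) + (1.2)·(-5) + 0.3 = -4.7
ŷ1 = (1.0)·(-5) + (1.2)·(4) + 0.3 = 0.1
ŷ2 = (1.0)·(-3) + (1.2)·(0) + 0.3 = -2.7
errors² = [1.0, 4.0, 0.64]
MSE = 5.6400/3 = 1.88

1.88


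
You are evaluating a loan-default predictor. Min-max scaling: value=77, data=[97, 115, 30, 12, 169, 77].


min=12, max=169
(77-12)/(169-12) = 65/157 = 0.414

0.414


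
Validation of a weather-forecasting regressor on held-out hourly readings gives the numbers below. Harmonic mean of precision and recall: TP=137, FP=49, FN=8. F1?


Precision = 137/186 = 0.7366
Recall = 137/145 = 0.9448
F1 = 2·P·R/(P+R) = 2·TP/(2·TP+FP+FN) = 274/(274+49+8) = 274/331 = 0.8278

0.8278


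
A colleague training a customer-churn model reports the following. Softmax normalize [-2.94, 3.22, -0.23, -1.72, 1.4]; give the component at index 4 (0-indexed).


Exponentials: e^-2.94=0.0529, e^3.22=25.0281, e^-0.23=0.7945, e^-1.72=0.1791, e^1.4=4.0552
Sum = 30.1098
Softmax = [0.0018, 0.8312, 0.0264, 0.0059, 0.1347]
p[4] = 4.0552/30.1098 = 0.1347

0.1347


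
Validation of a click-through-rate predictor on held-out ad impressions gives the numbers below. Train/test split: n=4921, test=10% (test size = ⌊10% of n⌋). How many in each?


Test = ⌊4921·10/100⌋ = 492
Train = 4921 - 492 = 4429

Train: 4429, Test: 492


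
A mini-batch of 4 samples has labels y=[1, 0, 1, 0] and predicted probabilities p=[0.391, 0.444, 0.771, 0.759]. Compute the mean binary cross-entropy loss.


L[0] = -ln(0.391) = 0.939
L[1] = -ln(1-0.444) = -ln(0.556) = 0.587
L[2] = -ln(0.771) = 0.2601
L[3] = -ln(1-0.759) = -ln(0.241) = 1.423
mean = (0.939 + 0.587 + 0.2601 + 1.423)/4 = 0.8023

0.8023


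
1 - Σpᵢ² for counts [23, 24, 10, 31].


Probabilities: [23/88, 24/88, 10/88, 31/88] ≈ [0.2614, 0.2727, 0.1136, 0.3523]
Σpᵢ² = (529 + 576 + 100 + 961)/88² = 2166/7744
Gini = 1 - Σpᵢ² = 1 - 2166/7744 = 0.7203

0.7203


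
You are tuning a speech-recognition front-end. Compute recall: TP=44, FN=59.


Recall = TP/(TP+FN)
= 44/(44+59)
= 44/103 = 42.72%

42.72%


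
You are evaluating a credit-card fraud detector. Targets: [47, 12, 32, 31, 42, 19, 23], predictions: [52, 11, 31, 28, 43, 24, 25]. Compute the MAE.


Absolute errors: |47-52|=5, |12-11|=1, |32-31|=1, |31-28|=3, |42-43|=1, |19-24|=5, |23-25|=2
Sum = 18
MAE = 18/7 = 18/7

18/7


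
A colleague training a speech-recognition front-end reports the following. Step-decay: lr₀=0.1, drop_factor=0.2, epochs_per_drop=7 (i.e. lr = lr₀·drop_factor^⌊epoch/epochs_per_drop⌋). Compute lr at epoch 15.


n_drops = ⌊15/7⌋ = 2
lr = 0.1·0.2^2 = 0.1·0.04 = 0.004

0.004


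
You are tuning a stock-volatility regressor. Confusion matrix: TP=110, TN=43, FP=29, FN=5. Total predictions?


Total = TP + TN + FP + FN
= 110 + 43 + 29 + 5
= 187
(Predicted positive: 139, predicted negative: 48)

187


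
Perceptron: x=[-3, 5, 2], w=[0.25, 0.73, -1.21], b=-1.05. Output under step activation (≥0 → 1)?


z = (-3)·(0.25) + (5)·(0.73) + (2)·(-1.21) - 1.05
  = -0.57
step(z) = 0 (z<0)

0


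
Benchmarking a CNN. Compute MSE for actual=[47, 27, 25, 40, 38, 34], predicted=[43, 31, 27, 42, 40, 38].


Squared errors: (47-43)²=16, (27-31)²=16, (25-27)²=4, (40-42)²=4, (38-40)²=4, (34-38)²=16
Sum = 60
MSE = 60/6 = 10

10


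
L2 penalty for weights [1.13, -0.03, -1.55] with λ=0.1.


‖w‖₂² = (1.13)² + (-0.03)² + (-1.55)²
     = 1.2769 + 0.0009 + 2.4025
     = 3.6803
λ·‖w‖₂² = 0.1·3.6803 = 0.36803

0.36803


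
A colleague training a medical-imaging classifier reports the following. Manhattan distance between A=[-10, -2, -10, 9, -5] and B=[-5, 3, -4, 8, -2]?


d = |-10+ 5| + |-2-3| + |-10+ 4| + |9-8| + |-5+ 2|
  = 5 + 5 + 6 + 1 + 3
  = 20

20


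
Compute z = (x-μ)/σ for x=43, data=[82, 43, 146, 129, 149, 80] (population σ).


μ = 104.8333, σ = 39.1383
z = (43 - 104.8333)/39.1383 = -1.5799

-1.5799


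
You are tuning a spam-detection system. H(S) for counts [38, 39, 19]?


Probabilities: [38/96, 39/96, 19/96] ≈ [0.3958, 0.4062, 0.1979]
H = -((38/96)·log₂(38/96) + (39/96)·log₂(39/96) + (19/96)·log₂(19/96))
  = 1.5197 bits

1.5197 bits


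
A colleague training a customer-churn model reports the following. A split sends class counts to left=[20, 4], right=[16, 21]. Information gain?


Parent = [36, 25], H_parent = 0.9764
H_left = 0.65 (n=24), H_right = 0.9868 (n=37)
H_children = (24/61)·0.65 + (37/61)·0.9868 = 0.8543
IG = 0.9764 - 0.8543 = 0.1221

0.1221


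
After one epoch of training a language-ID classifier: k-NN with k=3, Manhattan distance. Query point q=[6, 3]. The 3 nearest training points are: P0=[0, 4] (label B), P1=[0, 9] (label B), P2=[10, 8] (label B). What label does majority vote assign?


d(q,P0) = 7  (label B)
d(q,P1) = 12  (label B)
d(q,P2) = 9  (label B)
Votes: A=0, B=3
Majority → B

B


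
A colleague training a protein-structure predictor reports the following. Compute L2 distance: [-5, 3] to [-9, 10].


d = √((-5+ 9)² + (3-10)²)
  = √(16 + 49)
  = √65 = 8.0623

8.0623


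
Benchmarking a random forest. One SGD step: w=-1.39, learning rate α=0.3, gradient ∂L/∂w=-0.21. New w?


w_new = w - α·∇
= -1.39 - 0.3·-0.21
= -1.39 + 0.063
= -1.327

-1.327


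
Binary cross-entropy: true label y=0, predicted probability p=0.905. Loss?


BCE = -[y·ln(p) + (1-y)·ln(1-p)]
= -0 - 1·ln(1-0.905)
= -ln(0.095) = 2.3539

2.3539


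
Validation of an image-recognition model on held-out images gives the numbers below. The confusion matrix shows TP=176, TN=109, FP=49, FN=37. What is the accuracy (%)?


Accuracy = (TP+TN)/(TP+TN+FP+FN)
= (176+109)/(371)
= 285/371 = 76.82%

76.82%


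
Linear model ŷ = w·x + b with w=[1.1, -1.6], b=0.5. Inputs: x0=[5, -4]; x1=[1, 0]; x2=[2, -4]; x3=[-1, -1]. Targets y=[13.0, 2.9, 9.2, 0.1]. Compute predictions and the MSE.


ŷ0 = (1.1)·(5) + (-1.6)·(-4) + 0.5 = 12.4
ŷ1 = (1.1)·(1) + (-1.6)·(0) + 0.5 = 1.6
ŷ2 = (1.1)·(2) + (-1.6)·(-4) + 0.5 = 9.1
ŷ3 = (1.1)·(-1) + (-1.6)·(-1) + 0.5 = 1.0
errors² = [0.36, 1.69, 0.01, 0.81]
MSE = 2.8700/4 = 0.7175

0.7175


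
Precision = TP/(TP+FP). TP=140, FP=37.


Precision = TP/(TP+FP)
= 140/(140+37)
= 140/177 = 79.1%

79.1%


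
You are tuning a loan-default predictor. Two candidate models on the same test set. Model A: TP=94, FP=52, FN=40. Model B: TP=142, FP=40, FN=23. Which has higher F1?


Model A: P=94/146=0.6438, R=94/134=0.7015, F1=2PR/(P+R)=2TP/(2TP+FP+FN)=188/280=0.6714
Model B: P=142/182=0.7802, R=142/165=0.8606, F1=2PR/(P+R)=2TP/(2TP+FP+FN)=284/347=0.8184
0.6714 < 0.8184 → Model B

Model B


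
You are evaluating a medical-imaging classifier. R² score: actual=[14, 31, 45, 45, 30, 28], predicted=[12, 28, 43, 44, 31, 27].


ȳ = 32.1667
SS_res = Σ(y-ŷ)² = 20
SS_tot = Σ(y-ȳ)² = 682.83
R² = 1 - SS_res/SS_tot = 1 - 0.0293 = 0.9707

0.9707


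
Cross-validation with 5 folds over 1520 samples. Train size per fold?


Fold size = 1520/5 = 304
Training per fold = 1520 - 304 = 1216

1216


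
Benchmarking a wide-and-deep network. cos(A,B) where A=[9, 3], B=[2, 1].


A·B = 9·2 + 3·1 = 21
‖A‖ = √90 = 9.4868, ‖B‖ = √5 = 2.2361
cos = 21/(√90·√5) = 21/√450 = 0.9899

0.9899


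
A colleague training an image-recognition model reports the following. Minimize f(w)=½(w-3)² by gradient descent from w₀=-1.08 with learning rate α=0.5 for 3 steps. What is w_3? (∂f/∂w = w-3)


step 1: grad = -1.08-3 = -4.08; w = -1.08 - 0.5·(-4.08) = 0.96
step 2: grad = 0.96-3 = -2.04; w = 0.96 - 0.5·(-2.04) = 1.98
step 3: grad = 1.98-3 = -1.02; w = 1.98 - 0.5·(-1.02) = 2.49

2.49


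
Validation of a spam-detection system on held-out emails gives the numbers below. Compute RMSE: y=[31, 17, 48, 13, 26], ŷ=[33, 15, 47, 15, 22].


MSE = 29/5 = 5.8
RMSE = √(29/5) = 2.4083

2.4083


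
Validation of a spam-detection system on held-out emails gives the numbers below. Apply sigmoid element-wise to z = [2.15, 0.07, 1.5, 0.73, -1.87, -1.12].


σ(2.15) = 1/(1+e^-2.15) = 0.8957
σ(0.07) = 1/(1+e^-0.07) = 0.5175
σ(1.5) = 1/(1+e^-1.5) = 0.8176
σ(0.73) = 1/(1+e^-0.73) = 0.6748
σ(-1.87) = 1/(1+e^1.87) = 0.1335
σ(-1.12) = 1/(1+e^1.12) = 0.246
result = [0.8957, 0.5175, 0.8176, 0.6748, 0.1335, 0.246]

[0.8957, 0.5175, 0.8176, 0.6748, 0.1335, 0.246]


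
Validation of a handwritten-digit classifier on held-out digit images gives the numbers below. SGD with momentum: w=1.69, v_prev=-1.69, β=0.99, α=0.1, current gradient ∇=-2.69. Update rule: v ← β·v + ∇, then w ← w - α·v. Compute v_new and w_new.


v_new = 0.99·-1.69 - 2.69 = -1.6731 - 2.69 = -4.3631
w_new = 1.69 - 0.1·-4.3631 = 1.69 + 0.43631 = 2.12631

v_new=-4.3631, w_new=2.12631


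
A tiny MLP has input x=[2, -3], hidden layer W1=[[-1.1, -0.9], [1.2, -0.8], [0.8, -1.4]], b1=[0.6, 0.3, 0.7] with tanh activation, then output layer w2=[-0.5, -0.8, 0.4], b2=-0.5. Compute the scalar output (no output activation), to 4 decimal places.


z1[0] = (-1.1)·(2) + (-0.9)·(-3) + 0.6 = 1.1
z1[1] = (1.2)·(2) + (-0.8)·(-3) + 0.3 = 5.1
z1[2] = (0.8)·(2) + (-1.4)·(-3) + 0.7 = 6.5
h = tanh(z1) = [0.8005, 0.9999, 1.0]
output = (-0.5)·(0.8005) + (-0.8)·(0.9999) + (0.4)·(1.0) - 0.5 = -1.3002

-1.3002


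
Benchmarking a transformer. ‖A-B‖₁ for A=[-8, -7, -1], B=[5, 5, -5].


d = |-8-5| + |-7-5| + |-1+ 5|
  = 13 + 12 + 4
  = 29

29


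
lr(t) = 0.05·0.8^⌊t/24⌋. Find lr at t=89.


n_drops = ⌊89/24⌋ = 3
lr = 0.05·0.8^3 = 0.05·0.512 = 0.0256

0.0256


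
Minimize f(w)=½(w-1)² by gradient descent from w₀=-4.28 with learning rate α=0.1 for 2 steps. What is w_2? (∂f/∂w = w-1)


step 1: grad = -4.28-1 = -5.28; w = -4.28 - 0.1·(-5.28) = -3.752
step 2: grad = -3.752-1 = -4.752; w = -3.752 - 0.1·(-4.752) = -3.2768

-3.2768


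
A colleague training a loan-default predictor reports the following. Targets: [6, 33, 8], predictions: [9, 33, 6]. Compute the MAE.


Absolute errors: |6-9|=3, |33-33|=0, |8-6|=2
Sum = 5
MAE = 5/3 = 5/3

5/3


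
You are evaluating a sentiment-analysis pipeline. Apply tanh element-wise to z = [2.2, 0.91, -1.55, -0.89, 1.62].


tanh(2.2) = 0.9757
tanh(0.91) = 0.7211
tanh(-1.55) = -0.9138
tanh(-0.89) = -0.7114
tanh(1.62) = 0.9246
result = [0.9757, 0.7211, -0.9138, -0.7114, 0.9246]

[0.9757, 0.7211, -0.9138, -0.7114, 0.9246]


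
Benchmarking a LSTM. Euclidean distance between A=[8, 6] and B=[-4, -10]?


d = √((8+ 4)² + (6+ 10)²)
  = √(144 + 256)
  = √400 = 20.0

20.0


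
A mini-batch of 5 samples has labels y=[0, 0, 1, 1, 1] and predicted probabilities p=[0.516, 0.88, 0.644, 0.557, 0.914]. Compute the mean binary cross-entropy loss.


L[0] = -ln(1-0.516) = -ln(0.484) = 0.7257
L[1] = -ln(1-0.88) = -ln(0.12) = 2.1203
L[2] = -ln(0.644) = 0.4401
L[3] = -ln(0.557) = 0.5852
L[4] = -ln(0.914) = 0.0899
mean = (0.7257 + 2.1203 + 0.4401 + 0.5852 + 0.0899)/5 = 0.7922

0.7922


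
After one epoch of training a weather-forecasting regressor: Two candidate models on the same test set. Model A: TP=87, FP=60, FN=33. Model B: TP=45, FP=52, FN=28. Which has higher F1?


Model A: P=87/147=0.5918, R=87/120=0.725, F1=2PR/(P+R)=2TP/(2TP+FP+FN)=174/267=0.6517
Model B: P=45/97=0.4639, R=45/73=0.6164, F1=2PR/(P+R)=2TP/(2TP+FP+FN)=90/170=0.5294
0.6517 > 0.5294 → Model A

Model A


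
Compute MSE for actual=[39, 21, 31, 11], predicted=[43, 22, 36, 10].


Squared errors: (39-43)²=16, (21-22)²=1, (31-36)²=25, (11-10)²=1
Sum = 43
MSE = 43/4 = 43/4

43/4


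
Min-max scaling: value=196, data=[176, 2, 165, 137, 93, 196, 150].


min=2, max=196
(196-2)/(196-2) = 194/194 = 1.0

1.0


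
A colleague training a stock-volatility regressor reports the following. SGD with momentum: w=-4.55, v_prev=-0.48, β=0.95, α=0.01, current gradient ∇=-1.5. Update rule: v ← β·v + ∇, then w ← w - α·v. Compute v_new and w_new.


v_new = 0.95·-0.48 - 1.5 = -0.456 - 1.5 = -1.956
w_new = -4.55 - 0.01·-1.956 = -4.55 + 0.01956 = -4.53044

v_new=-1.956, w_new=-4.53044


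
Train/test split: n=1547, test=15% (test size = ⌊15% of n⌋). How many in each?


Test = ⌊1547·15/100⌋ = 232
Train = 1547 - 232 = 1315

Train: 1315, Test: 232


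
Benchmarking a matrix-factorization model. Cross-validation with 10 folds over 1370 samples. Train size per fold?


Fold size = 1370/10 = 137
Training per fold = 1370 - 137 = 1233

1233


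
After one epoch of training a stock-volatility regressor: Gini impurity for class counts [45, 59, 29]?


Probabilities: [45/133, 59/133, 29/133] ≈ [0.3383, 0.4436, 0.218]
Σpᵢ² = (2025 + 3481 + 841)/133² = 6347/17689
Gini = 1 - Σpᵢ² = 1 - 6347/17689 = 0.6412

0.6412


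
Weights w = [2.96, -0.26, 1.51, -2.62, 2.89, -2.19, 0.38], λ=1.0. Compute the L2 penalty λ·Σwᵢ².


‖w‖₂² = (2.96)² + (-0.26)² + (1.51)² + (-2.62)² + (2.89)² + (-2.19)² + (0.38)²
     = 8.7616 + 0.0676 + 2.2801 + 6.8644 + 8.3521 + 4.7961 + 0.1444
     = 31.2663
λ·‖w‖₂² = 1.0·31.2663 = 31.2663

31.2663


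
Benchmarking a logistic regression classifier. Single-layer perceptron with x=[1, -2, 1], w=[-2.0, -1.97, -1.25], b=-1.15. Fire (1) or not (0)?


z = (1)·(-2.0) + (-2)·(-1.97) + (1)·(-1.25) - 1.15
  = -0.46
step(z) = 0 (z<0)

0


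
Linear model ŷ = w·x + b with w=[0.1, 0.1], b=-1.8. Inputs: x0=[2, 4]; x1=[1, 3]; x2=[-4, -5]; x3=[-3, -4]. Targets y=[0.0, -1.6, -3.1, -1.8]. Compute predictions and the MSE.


ŷ0 = (0.1)·(2) + (0.1)·(4) - 1.8 = -1.2
ŷ1 = (0.1)·(1) + (0.1)·(3) - 1.8 = -1.4
ŷ2 = (0.1)·(-4) + (0.1)·(-5) - 1.8 = -2.7
ŷ3 = (0.1)·(-3) + (0.1)·(-4) - 1.8 = -2.5
errors² = [1.44, 0.04, 0.16, 0.49]
MSE = 2.1300/4 = 0.5325

0.5325


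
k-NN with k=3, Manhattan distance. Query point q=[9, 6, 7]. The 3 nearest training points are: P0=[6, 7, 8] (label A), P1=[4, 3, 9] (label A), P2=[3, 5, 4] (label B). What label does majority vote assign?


d(q,P0) = 5  (label A)
d(q,P1) = 10  (label A)
d(q,P2) = 10  (label B)
Votes: A=2, B=1
Majority → A

A


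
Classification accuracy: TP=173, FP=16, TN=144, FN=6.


Accuracy = (TP+TN)/(TP+TN+FP+FN)
= (173+144)/(339)
= 317/339 = 93.51%

93.51%


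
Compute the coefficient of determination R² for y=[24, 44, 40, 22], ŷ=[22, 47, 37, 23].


ȳ = 32.5
SS_res = Σ(y-ŷ)² = 23
SS_tot = Σ(y-ȳ)² = 371
R² = 1 - SS_res/SS_tot = 1 - 0.062 = 0.938

0.938


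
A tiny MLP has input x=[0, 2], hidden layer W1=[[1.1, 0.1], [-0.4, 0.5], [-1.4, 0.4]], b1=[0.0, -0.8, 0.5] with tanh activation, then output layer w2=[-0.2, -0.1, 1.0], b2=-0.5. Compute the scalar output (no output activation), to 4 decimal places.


z1[0] = (1.1)·(0) + (0.1)·(2) + 0.0 = 0.2
z1[1] = (-0.4)·(0) + (0.5)·(2) - 0.8 = 0.2
z1[2] = (-1.4)·(0) + (0.4)·(2) + 0.5 = 1.3
h = tanh(z1) = [0.1974, 0.1974, 0.8617]
output = (-0.2)·(0.1974) + (-0.1)·(0.1974) + (1.0)·(0.8617) - 0.5 = 0.3025

0.3025


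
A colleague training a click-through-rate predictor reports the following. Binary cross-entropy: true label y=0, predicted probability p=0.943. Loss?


BCE = -[y·ln(p) + (1-y)·ln(1-p)]
= -0 - 1·ln(1-0.943)
= -ln(0.057) = 2.8647

2.8647


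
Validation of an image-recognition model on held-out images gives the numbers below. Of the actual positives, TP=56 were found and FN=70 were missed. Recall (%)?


Recall = TP/(TP+FN)
= 56/(56+70)
= 56/126 = 44.44%

44.44%


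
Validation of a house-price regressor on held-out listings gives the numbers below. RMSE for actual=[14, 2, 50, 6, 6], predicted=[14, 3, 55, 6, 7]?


MSE = 27/5 = 5.4
RMSE = √(27/5) = 2.3238

2.3238


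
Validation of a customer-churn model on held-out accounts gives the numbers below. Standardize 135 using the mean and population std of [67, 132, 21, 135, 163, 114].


μ = 105.3333, σ = 47.5628
z = (135 - 105.3333)/47.5628 = 0.6237

0.6237


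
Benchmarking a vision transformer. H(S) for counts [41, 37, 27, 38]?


Probabilities: [41/143, 37/143, 27/143, 38/143] ≈ [0.2867, 0.2587, 0.1888, 0.2657]
H = -((41/143)·log₂(41/143) + (37/143)·log₂(37/143) + (27/143)·log₂(27/143) + (38/143)·log₂(38/143))
  = 1.9836 bits

1.9836 bits


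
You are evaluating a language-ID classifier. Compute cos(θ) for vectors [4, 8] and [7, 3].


A·B = 4·7 + 8·3 = 52
‖A‖ = √80 = 8.9443, ‖B‖ = √58 = 7.6158
cos = 52/(√80·√58) = 52/√4640 = 0.7634

0.7634


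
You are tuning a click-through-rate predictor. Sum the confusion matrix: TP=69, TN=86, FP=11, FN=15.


Total = TP + TN + FP + FN
= 69 + 86 + 11 + 15
= 181
(Predicted positive: 80, predicted negative: 101)

181


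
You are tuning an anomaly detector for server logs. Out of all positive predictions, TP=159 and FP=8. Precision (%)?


Precision = TP/(TP+FP)
= 159/(159+8)
= 159/167 = 95.21%

95.21%


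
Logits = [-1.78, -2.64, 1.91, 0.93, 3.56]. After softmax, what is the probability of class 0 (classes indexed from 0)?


Exponentials: e^-1.78=0.1686, e^-2.64=0.0714, e^1.91=6.7531, e^0.93=2.5345, e^3.56=35.1632
Sum = 44.6908
Softmax = [0.0038, 0.0016, 0.1511, 0.0567, 0.7868]
p[0] = 0.1686/44.6908 = 0.0038

0.0038


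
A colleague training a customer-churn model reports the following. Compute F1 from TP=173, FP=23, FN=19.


Precision = 173/196 = 0.8827
Recall = 173/192 = 0.901
F1 = 2·P·R/(P+R) = 2·TP/(2·TP+FP+FN) = 346/(346+23+19) = 346/388 = 0.8918

0.8918


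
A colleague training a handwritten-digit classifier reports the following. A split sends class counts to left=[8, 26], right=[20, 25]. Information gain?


Parent = [28, 51], H_parent = 0.938
H_left = 0.7871 (n=34), H_right = 0.9911 (n=45)
H_children = (34/79)·0.7871 + (45/79)·0.9911 = 0.9033
IG = 0.938 - 0.9033 = 0.0347

0.0347


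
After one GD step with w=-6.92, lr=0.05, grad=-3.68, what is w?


w_new = w - α·∇
= -6.92 - 0.05·-3.68
= -6.92 + 0.184
= -6.736

-6.736


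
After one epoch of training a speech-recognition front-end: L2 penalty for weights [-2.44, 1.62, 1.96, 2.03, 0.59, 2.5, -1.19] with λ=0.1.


‖w‖₂² = (-2.44)² + (1.62)² + (1.96)² + (2.03)² + (0.59)² + (2.5)² + (-1.19)²
     = 5.9536 + 2.6244 + 3.8416 + 4.1209 + 0.3481 + 6.25 + 1.4161
     = 24.5547
λ·‖w‖₂² = 0.1·24.5547 = 2.45547

2.45547


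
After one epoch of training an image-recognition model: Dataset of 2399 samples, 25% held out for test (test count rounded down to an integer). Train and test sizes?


Test = ⌊2399·25/100⌋ = 599
Train = 2399 - 599 = 1800

Train: 1800, Test: 599


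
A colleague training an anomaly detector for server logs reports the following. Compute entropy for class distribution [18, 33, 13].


Probabilities: [18/64, 33/64, 13/64] ≈ [0.2812, 0.5156, 0.2031]
H = -((18/64)·log₂(18/64) + (33/64)·log₂(33/64) + (13/64)·log₂(13/64))
  = 1.4745 bits

1.4745 bits


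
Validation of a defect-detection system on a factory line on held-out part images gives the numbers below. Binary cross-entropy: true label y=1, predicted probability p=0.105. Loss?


BCE = -[y·ln(p) + (1-y)·ln(1-p)]
= -1·ln(0.105) - 0
= -ln(0.105) = 2.2538

2.2538


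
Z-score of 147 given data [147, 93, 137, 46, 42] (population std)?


μ = 93, σ = 43.9591
z = (147 - 93)/43.9591 = 1.2284

1.2284


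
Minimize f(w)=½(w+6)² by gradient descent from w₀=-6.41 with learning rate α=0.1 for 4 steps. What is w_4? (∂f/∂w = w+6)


step 1: grad = -6.41+6 = -0.41; w = -6.41 - 0.1·(-0.41) = -6.369
step 2: grad = -6.369+6 = -0.369; w = -6.369 - 0.1·(-0.369) = -6.3321
step 3: grad = -6.3321+6 = -0.3321; w = -6.3321 - 0.1·(-0.3321) = -6.29889
step 4: grad = -6.29889+6 = -0.29889; w = -6.29889 - 0.1·(-0.29889) = -6.269001

-6.269001


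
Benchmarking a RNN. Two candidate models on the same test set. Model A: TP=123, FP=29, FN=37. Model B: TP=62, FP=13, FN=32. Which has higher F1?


Model A: P=123/152=0.8092, R=123/160=0.7688, F1=2PR/(P+R)=2TP/(2TP+FP+FN)=246/312=0.7885
Model B: P=62/75=0.8267, R=62/94=0.6596, F1=2PR/(P+R)=2TP/(2TP+FP+FN)=124/169=0.7337
0.7885 > 0.7337 → Model A

Model A


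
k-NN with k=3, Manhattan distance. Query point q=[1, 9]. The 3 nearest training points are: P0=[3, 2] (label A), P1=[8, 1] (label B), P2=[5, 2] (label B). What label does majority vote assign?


d(q,P0) = 9  (label A)
d(q,P1) = 15  (label B)
d(q,P2) = 11  (label B)
Votes: A=1, B=2
Majority → B

B


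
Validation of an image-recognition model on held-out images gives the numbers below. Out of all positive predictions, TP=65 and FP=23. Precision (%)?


Precision = TP/(TP+FP)
= 65/(65+23)
= 65/88 = 73.86%

73.86%


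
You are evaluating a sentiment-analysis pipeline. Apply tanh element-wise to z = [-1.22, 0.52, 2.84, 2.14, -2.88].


tanh(-1.22) = -0.8397
tanh(0.52) = 0.4777
tanh(2.84) = 0.9932
tanh(2.14) = 0.9727
tanh(-2.88) = -0.9937
result = [-0.8397, 0.4777, 0.9932, 0.9727, -0.9937]

[-0.8397, 0.4777, 0.9932, 0.9727, -0.9937]


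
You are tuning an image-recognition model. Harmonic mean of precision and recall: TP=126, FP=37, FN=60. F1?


Precision = 126/163 = 0.773
Recall = 126/186 = 0.6774
F1 = 2·P·R/(P+R) = 2·TP/(2·TP+FP+FN) = 252/(252+37+60) = 252/349 = 0.7221

0.7221


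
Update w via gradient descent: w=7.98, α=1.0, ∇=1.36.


w_new = w - α·∇
= 7.98 - 1.0·1.36
= 7.98 - 1.36
= 6.62

6.62


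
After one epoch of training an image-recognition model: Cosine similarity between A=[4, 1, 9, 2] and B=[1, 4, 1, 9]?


A·B = 4·1 + 1·4 + 9·1 + 2·9 = 35
‖A‖ = √102 = 10.0995, ‖B‖ = √99 = 9.9499
cos = 35/(√102·√99) = 35/√10098 = 0.3483

0.3483


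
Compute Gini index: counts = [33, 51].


Probabilities: [33/84, 51/84] ≈ [0.3929, 0.6071]
Σpᵢ² = (1089 + 2601)/84² = 3690/7056
Gini = 1 - Σpᵢ² = 1 - 3690/7056 = 0.477

0.477


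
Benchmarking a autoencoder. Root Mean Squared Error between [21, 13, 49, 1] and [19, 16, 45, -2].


MSE = 38/4 = 9.5
RMSE = √(38/4) = 3.0822

3.0822


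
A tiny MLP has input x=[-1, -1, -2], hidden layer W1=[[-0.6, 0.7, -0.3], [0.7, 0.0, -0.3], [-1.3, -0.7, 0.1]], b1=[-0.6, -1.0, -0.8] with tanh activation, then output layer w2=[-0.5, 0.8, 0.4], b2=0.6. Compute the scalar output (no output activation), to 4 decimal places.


z1[0] = (-0.6)·(-1) + (0.7)·(-1) + (-0.3)·(-2) - 0.6 = -0.1
z1[1] = (0.7)·(-1) + (0.0)·(-1) + (-0.3)·(-2) - 1.0 = -1.1
z1[2] = (-1.3)·(-1) + (-0.7)·(-1) + (0.1)·(-2) - 0.8 = 1.0
h = tanh(z1) = [-0.0997, -0.8005, 0.7616]
output = (-0.5)·(-0.0997) + (0.8)·(-0.8005) + (0.4)·(0.7616) + 0.6 = 0.3141

0.3141


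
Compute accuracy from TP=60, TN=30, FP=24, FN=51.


Accuracy = (TP+TN)/(TP+TN+FP+FN)
= (60+30)/(165)
= 90/165 = 54.55%

54.55%


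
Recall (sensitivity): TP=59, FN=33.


Recall = TP/(TP+FN)
= 59/(59+33)
= 59/92 = 64.13%

64.13%


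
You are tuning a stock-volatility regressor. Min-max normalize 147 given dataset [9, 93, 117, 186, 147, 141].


min=9, max=186
(147-9)/(186-9) = 138/177 = 0.7797

0.7797


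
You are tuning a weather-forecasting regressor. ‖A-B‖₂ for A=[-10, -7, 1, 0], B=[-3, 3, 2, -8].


d = √((-10+ 3)² + (-7-3)² + (1-2)² + (0+ 8)²)
  = √(49 + 100 + 1 + 64)
  = √214 = 14.6287

14.6287


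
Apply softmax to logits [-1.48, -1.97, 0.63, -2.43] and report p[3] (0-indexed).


Exponentials: e^-1.48=0.2276, e^-1.97=0.1395, e^0.63=1.8776, e^-2.43=0.088
Sum = 2.3327
Softmax = [0.0976, 0.0598, 0.8049, 0.0377]
p[3] = 0.088/2.3327 = 0.0377

0.0377


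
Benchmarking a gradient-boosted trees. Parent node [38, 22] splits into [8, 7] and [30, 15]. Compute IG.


Parent = [38, 22], H_parent = 0.9481
H_left = 0.9968 (n=15), H_right = 0.9183 (n=45)
H_children = (15/60)·0.9968 + (45/60)·0.9183 = 0.9379
IG = 0.9481 - 0.9379 = 0.0102

0.0102


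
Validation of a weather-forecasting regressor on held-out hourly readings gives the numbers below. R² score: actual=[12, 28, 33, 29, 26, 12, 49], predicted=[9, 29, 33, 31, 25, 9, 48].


ȳ = 27
SS_res = Σ(y-ŷ)² = 25
SS_tot = Σ(y-ȳ)² = 976
R² = 1 - SS_res/SS_tot = 1 - 0.0256 = 0.9744

0.9744


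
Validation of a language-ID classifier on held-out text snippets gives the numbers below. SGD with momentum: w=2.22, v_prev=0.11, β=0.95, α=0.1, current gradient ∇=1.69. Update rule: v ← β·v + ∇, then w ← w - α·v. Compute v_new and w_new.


v_new = 0.95·0.11 + 1.69 = 0.1045 + 1.69 = 1.7945
w_new = 2.22 - 0.1·1.7945 = 2.22 - 0.17945 = 2.04055

v_new=1.7945, w_new=2.04055


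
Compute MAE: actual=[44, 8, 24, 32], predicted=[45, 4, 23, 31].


Absolute errors: |44-45|=1, |8-4|=4, |24-23|=1, |32-31|=1
Sum = 7
MAE = 7/4 = 7/4

7/4


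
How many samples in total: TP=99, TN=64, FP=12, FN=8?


Total = TP + TN + FP + FN
= 99 + 64 + 12 + 8
= 183
(Predicted positive: 111, predicted negative: 72)

183


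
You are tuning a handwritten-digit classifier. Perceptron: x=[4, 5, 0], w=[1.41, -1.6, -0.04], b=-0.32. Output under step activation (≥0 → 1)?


z = (4)·(1.41) + (5)·(-1.6) + (0)·(-0.04) - 0.32
  = -2.68
step(z) = 0 (z<0)

0


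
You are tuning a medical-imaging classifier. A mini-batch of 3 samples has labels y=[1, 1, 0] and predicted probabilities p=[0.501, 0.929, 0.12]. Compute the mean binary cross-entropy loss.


L[0] = -ln(0.501) = 0.6911
L[1] = -ln(0.929) = 0.0736
L[2] = -ln(1-0.12) = -ln(0.88) = 0.1278
mean = (0.6911 + 0.0736 + 0.1278)/3 = 0.2975

0.2975


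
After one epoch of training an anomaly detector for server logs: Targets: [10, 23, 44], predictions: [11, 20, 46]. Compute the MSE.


Squared errors: (10-11)²=1, (23-20)²=9, (44-46)²=4
Sum = 14
MSE = 14/3 = 14/3

14/3


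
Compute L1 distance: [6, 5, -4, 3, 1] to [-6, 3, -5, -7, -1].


d = |6+ 6| + |5-3| + |-4+ 5| + |3+ 7| + |1+ 1|
  = 12 + 2 + 1 + 10 + 2
  = 27

27


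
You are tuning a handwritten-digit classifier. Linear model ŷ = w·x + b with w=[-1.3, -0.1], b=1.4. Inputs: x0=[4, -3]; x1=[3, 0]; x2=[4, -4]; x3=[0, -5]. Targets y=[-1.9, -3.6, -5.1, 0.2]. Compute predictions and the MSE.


ŷ0 = (-1.3)·(4) + (-0.1)·(-3) + 1.4 = -3.5
ŷ1 = (-1.3)·(3) + (-0.1)·(0) + 1.4 = -2.5
ŷ2 = (-1.3)·(4) + (-0.1)·(-4) + 1.4 = -3.4
ŷ3 = (-1.3)·(0) + (-0.1)·(-5) + 1.4 = 1.9
errors² = [2.56, 1.21, 2.89, 2.89]
MSE = 9.5500/4 = 2.3875

2.3875


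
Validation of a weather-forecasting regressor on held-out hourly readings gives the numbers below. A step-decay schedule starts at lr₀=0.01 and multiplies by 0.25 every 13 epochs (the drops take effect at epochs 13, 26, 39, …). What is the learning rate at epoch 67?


n_drops = ⌊67/13⌋ = 5
lr = 0.01·0.25^5 = 0.01·0.0009765625 = 0.000009765625

0.000009765625


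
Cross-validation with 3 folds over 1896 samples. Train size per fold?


Fold size = 1896/3 = 632
Training per fold = 1896 - 632 = 1264

1264


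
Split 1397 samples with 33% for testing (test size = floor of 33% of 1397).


Test = ⌊1397·33/100⌋ = 461
Train = 1397 - 461 = 936

Train: 936, Test: 461


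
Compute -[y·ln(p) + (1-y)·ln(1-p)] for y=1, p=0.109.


BCE = -[y·ln(p) + (1-y)·ln(1-p)]
= -1·ln(0.109) - 0
= -ln(0.109) = 2.2164

2.2164


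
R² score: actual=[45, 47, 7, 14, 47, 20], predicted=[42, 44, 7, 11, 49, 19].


ȳ = 30
SS_res = Σ(y-ŷ)² = 32
SS_tot = Σ(y-ȳ)² = 1688
R² = 1 - SS_res/SS_tot = 1 - 0.019 = 0.981

0.981


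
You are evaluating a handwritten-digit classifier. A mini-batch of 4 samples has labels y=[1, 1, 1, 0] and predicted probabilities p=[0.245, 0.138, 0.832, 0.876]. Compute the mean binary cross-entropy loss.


L[0] = -ln(0.245) = 1.4065
L[1] = -ln(0.138) = 1.9805
L[2] = -ln(0.832) = 0.1839
L[3] = -ln(1-0.876) = -ln(0.124) = 2.0875
mean = (1.4065 + 1.9805 + 0.1839 + 2.0875)/4 = 1.4146

1.4146


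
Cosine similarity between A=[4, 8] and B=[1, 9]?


A·B = 4·1 + 8·9 = 76
‖A‖ = √80 = 8.9443, ‖B‖ = √82 = 9.0554
cos = 76/(√80·√82) = 76/√6560 = 0.9383

0.9383


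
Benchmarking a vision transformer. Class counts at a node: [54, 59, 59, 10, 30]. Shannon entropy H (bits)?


Probabilities: [54/212, 59/212, 59/212, 10/212, 30/212] ≈ [0.2547, 0.2783, 0.2783, 0.0472, 0.1415]
H = -((54/212)·log₂(54/212) + (59/212)·log₂(59/212) + (59/212)·log₂(59/212) + (10/212)·log₂(10/212) + (30/212)·log₂(30/212))
  = 2.1367 bits

2.1367 bits


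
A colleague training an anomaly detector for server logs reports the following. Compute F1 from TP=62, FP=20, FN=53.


Precision = 62/82 = 0.7561
Recall = 62/115 = 0.5391
F1 = 2·P·R/(P+R) = 2·TP/(2·TP+FP+FN) = 124/(124+20+53) = 124/197 = 0.6294

0.6294


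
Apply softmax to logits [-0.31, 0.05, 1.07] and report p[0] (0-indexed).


Exponentials: e^-0.31=0.7334, e^0.05=1.0513, e^1.07=2.9154
Sum = 4.7001
Softmax = [0.156, 0.2237, 0.6203]
p[0] = 0.7334/4.7001 = 0.156

0.156


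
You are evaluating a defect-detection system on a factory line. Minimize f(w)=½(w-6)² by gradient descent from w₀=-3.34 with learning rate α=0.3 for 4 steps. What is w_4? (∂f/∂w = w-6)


step 1: grad = -3.34-6 = -9.34; w = -3.34 - 0.3·(-9.34) = -0.538
step 2: grad = -0.538-6 = -6.538; w = -0.538 - 0.3·(-6.538) = 1.4234
step 3: grad = 1.4234-6 = -4.5766; w = 1.4234 - 0.3·(-4.5766) = 2.79638
step 4: grad = 2.79638-6 = -3.20362; w = 2.79638 - 0.3·(-3.20362) = 3.757466

3.757466


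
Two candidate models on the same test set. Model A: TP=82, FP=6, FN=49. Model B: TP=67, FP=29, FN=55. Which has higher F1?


Model A: P=82/88=0.9318, R=82/131=0.626, F1=2PR/(P+R)=2TP/(2TP+FP+FN)=164/219=0.7489
Model B: P=67/96=0.6979, R=67/122=0.5492, F1=2PR/(P+R)=2TP/(2TP+FP+FN)=134/218=0.6147
0.7489 > 0.6147 → Model A

Model A


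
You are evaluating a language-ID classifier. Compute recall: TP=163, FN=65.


Recall = TP/(TP+FN)
= 163/(163+65)
= 163/228 = 71.49%

71.49%


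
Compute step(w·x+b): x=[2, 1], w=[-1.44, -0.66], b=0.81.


z = (2)·(-1.44) + (1)·(-0.66) + 0.81
  = -2.73
step(z) = 0 (z<0)

0


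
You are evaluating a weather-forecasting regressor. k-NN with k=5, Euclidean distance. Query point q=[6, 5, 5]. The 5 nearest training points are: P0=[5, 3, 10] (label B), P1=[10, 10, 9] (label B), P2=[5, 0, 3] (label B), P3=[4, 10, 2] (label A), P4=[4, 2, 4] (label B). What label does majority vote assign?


d(q,P0) = 5.4772  (label B)
d(q,P1) = 7.5498  (label B)
d(q,P2) = 5.4772  (label B)
d(q,P3) = 6.1644  (label A)
d(q,P4) = 3.7417  (label B)
Votes: A=1, B=4
Majority → B

B


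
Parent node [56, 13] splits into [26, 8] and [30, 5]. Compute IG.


Parent = [56, 13], H_parent = 0.6981
H_left = 0.7871 (n=34), H_right = 0.5917 (n=35)
H_children = (34/69)·0.7871 + (35/69)·0.5917 = 0.688
IG = 0.6981 - 0.688 = 0.0101

0.0101


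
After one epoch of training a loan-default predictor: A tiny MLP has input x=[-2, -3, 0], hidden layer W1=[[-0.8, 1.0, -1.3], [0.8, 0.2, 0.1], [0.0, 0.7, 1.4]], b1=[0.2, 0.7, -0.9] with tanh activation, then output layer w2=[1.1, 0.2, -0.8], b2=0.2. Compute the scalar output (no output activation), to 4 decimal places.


z1[0] = (-0.8)·(-2) + (1.0)·(-3) + (-1.3)·(0) + 0.2 = -1.2
z1[1] = (0.8)·(-2) + (0.2)·(-3) + (0.1)·(0) + 0.7 = -1.5
z1[2] = (0.0)·(-2) + (0.7)·(-3) + (1.4)·(0) - 0.9 = -3.0
h = tanh(z1) = [-0.8337, -0.9051, -0.9951]
output = (1.1)·(-0.8337) + (0.2)·(-0.9051) + (-0.8)·(-0.9951) + 0.2 = -0.102

-0.102


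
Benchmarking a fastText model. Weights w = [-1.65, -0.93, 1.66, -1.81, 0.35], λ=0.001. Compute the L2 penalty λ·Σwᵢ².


‖w‖₂² = (-1.65)² + (-0.93)² + (1.66)² + (-1.81)² + (0.35)²
     = 2.7225 + 0.8649 + 2.7556 + 3.2761 + 0.1225
     = 9.7416
λ·‖w‖₂² = 0.001·9.7416 = 0.009742

0.009742


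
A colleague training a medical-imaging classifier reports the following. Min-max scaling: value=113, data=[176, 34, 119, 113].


min=34, max=176
(113-34)/(176-34) = 79/142 = 0.5563

0.5563


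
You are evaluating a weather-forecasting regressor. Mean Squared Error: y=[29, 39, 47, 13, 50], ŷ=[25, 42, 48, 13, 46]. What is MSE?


Squared errors: (29-25)²=16, (39-42)²=9, (47-48)²=1, (13-13)²=0, (50-46)²=16
Sum = 42
MSE = 42/5 = 42/5

42/5


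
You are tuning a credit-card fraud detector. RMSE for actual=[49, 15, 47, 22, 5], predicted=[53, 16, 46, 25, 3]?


MSE = 31/5 = 6.2
RMSE = √(31/5) = 2.49

2.49


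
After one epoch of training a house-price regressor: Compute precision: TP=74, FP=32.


Precision = TP/(TP+FP)
= 74/(74+32)
= 74/106 = 69.81%

69.81%


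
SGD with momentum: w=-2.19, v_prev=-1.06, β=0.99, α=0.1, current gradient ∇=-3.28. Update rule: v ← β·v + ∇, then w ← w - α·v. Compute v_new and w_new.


v_new = 0.99·-1.06 - 3.28 = -1.0494 - 3.28 = -4.3294
w_new = -2.19 - 0.1·-4.3294 = -2.19 + 0.43294 = -1.75706

v_new=-4.3294, w_new=-1.75706


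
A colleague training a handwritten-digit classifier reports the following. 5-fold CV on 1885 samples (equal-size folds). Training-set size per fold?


Fold size = 1885/5 = 377
Training per fold = 1885 - 377 = 1508

1508


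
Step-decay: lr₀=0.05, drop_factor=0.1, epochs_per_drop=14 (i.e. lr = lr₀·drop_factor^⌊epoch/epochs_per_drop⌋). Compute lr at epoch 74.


n_drops = ⌊74/14⌋ = 5
lr = 0.05·0.1^5 = 0.05·0.00001 = 0.0000005

0.0000005


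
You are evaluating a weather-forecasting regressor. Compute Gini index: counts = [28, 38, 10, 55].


Probabilities: [28/131, 38/131, 10/131, 55/131] ≈ [0.2137, 0.2901, 0.0763, 0.4198]
Σpᵢ² = (784 + 1444 + 100 + 3025)/131² = 5353/17161
Gini = 1 - Σpᵢ² = 1 - 5353/17161 = 0.6881

0.6881


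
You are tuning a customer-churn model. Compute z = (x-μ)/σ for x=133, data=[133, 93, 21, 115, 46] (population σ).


μ = 81.6, σ = 42.0171
z = (133 - 81.6)/42.0171 = 1.2233

1.2233


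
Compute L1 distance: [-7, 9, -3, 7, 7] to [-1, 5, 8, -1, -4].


d = |-7+ 1| + |9-5| + |-3-8| + |7+ 1| + |7+ 4|
  = 6 + 4 + 11 + 8 + 11
  = 40

40


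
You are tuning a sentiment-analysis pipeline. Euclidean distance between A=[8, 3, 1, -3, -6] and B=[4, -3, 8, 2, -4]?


d = √((8-4)² + (3+ 3)² + (1-8)² + (-3-2)² + (-6+ 4)²)
  = √(16 + 36 + 49 + 25 + 4)
  = √130 = 11.4018

11.4018


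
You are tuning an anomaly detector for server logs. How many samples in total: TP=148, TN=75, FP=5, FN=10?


Total = TP + TN + FP + FN
= 148 + 75 + 5 + 10
= 238
(Predicted positive: 153, predicted negative: 85)

238


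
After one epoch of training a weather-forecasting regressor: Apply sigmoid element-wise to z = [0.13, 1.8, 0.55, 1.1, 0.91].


σ(0.13) = 1/(1+e^-0.13) = 0.5325
σ(1.8) = 1/(1+e^-1.8) = 0.8581
σ(0.55) = 1/(1+e^-0.55) = 0.6341
σ(1.1) = 1/(1+e^-1.1) = 0.7503
σ(0.91) = 1/(1+e^-0.91) = 0.713
result = [0.5325, 0.8581, 0.6341, 0.7503, 0.713]

[0.5325, 0.8581, 0.6341, 0.7503, 0.713]


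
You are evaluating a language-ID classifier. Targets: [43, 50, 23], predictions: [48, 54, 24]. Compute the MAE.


Absolute errors: |43-48|=5, |50-54|=4, |23-24|=1
Sum = 10
MAE = 10/3 = 10/3

10/3


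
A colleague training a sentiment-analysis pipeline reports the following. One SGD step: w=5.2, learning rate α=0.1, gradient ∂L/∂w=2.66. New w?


w_new = w - α·∇
= 5.2 - 0.1·2.66
= 5.2 - 0.266
= 4.934

4.934
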